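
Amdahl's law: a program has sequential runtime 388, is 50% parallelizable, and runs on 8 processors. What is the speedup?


Amdahl's law: T_p = T × ((1-p) + p/N)
= 388 × ((1-0.5) + 0.5/8)
= 388 × (0.50 + 0.0625)
= 388 × 0.5625
= 218.25
Speedup = 388/218.25
= 1.78×


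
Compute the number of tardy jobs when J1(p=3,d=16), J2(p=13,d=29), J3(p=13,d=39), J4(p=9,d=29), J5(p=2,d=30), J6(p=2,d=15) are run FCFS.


Completion vs due date:
  J1: C=3, d=16 → on time
  J2: C=16, d=29 → on time
  J3: C=29, d=39 → on time
  J4: C=38, d=29 → TARDY
  J5: C=40, d=30 → TARDY
  J6: C=42, d=15 → TARDY
Tardy jobs: J4, J5, J6
Count = 3


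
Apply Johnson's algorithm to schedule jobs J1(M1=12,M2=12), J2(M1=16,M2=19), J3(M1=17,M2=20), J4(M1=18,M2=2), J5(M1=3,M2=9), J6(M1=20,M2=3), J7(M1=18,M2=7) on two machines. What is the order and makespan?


Johnson's rule:
Group 1 (M1≤M2, sort by M1): ['J5', 'J1', 'J2', 'J3']
Group 2 (M1>M2, sort desc M2): ['J7', 'J6', 'J4']
Sequence: J5 → J1 → J2 → J3 → J7 → J6 → J4
Makespan calculation:
  J5: M1 done=3, M2 done=12
  J1: M1 done=15, M2 done=27
  J2: M1 done=31, M2 done=50
  J3: M1 done=48, M2 done=70
  J7: M1 done=66, M2 done=77
  J6: M1 done=86, M2 done=89
  J4: M1 done=104, M2 done=106
= Sequence: J5 → J1 → J2 → J3 → J7 → J6 → J4, Makespan: 106


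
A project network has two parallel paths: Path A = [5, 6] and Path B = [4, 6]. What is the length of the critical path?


Path A: 5 + 6 = 11
Path B: 4 + 6 = 10
Critical path = longest = max(11, 10)
= 11 (Path A)


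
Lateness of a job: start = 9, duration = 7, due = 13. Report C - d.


Completion = 9 + 7 = 16
Lateness = C - d = 16 - 13
= 3


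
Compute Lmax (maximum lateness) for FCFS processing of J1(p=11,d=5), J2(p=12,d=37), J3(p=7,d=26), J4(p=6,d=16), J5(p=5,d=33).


Lateness per job (L = C - d):
  J1: C=11, d=5, L=6
  J2: C=23, d=37, L=-14
  J3: C=30, d=26, L=4
  J4: C=36, d=16, L=20
  J5: C=41, d=33, L=8
Lmax = max(6, -14, 4, 20, 8)
= 20


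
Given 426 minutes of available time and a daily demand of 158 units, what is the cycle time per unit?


Cycle time = available time / demand
= 426 / 158
= 2.70 min/unit


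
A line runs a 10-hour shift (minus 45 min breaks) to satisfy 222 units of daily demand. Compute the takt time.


Available = 10×60 - 45 = 555 min
Takt time = 555 / 222
= 2.50 min/unit


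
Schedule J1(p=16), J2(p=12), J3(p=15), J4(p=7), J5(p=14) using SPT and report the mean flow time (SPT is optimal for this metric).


SPT order: J4 → J2 → J5 → J3 → J1
Completion times:
  J4: C=7
  J2: C=19
  J5: C=33
  J3: C=48
  J1: C=64
Sum = 171, n = 5
Mean flow = 171/5
= 34.20


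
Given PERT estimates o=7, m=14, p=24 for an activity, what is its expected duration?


te = (o + 4m + p) / 6
= (7 + 4×14 + 24) / 6
= (7 + 56 + 24) / 6
= 87 / 6
= 14.50


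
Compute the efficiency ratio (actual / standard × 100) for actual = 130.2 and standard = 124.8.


Efficiency = (actual / standard) × 100
= (130.2 / 124.8) × 100
= 104.3%


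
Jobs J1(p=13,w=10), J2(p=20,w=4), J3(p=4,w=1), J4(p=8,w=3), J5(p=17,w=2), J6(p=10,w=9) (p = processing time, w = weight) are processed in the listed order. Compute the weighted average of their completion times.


Completion times:
  J1: C=13, w×C=10×13=130
  J2: C=33, w×C=4×33=132
  J3: C=37, w×C=1×37=37
  J4: C=45, w×C=3×45=135
  J5: C=62, w×C=2×62=124
  J6: C=72, w×C=9×72=648
Sum w×C = 1206
Sum w = 29
Weighted avg = 1206/29
= 41.59


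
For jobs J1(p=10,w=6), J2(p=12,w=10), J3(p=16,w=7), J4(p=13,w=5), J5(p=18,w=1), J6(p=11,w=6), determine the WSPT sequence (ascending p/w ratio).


WSPT (Smith's rule): sort by p/w ascending
  J2: p/w = 12/10 = 1.200
  J1: p/w = 10/6 = 1.667
  J6: p/w = 11/6 = 1.833
  J3: p/w = 16/7 = 2.286
  J4: p/w = 13/5 = 2.600
  J5: p/w = 18/1 = 18.000
Order: J2 → J1 → J6 → J3 → J4 → J5


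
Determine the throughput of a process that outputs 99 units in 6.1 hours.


Throughput = units / time
= 99 / 6.1
= 16.2 units/hour


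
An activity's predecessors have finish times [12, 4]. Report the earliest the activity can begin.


ES = max of all predecessor completion times
Predecessors: [12, 4]
ES = max(12, 4)
= 12


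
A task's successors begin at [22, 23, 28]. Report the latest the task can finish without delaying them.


LF = min of all successor start times
Successors start at: [22, 23, 28]
LF = min(22, 23, 28)
= 22


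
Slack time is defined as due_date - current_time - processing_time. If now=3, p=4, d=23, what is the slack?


Slack = due - current_time - processing
= 23 - 3 - 4
= 16


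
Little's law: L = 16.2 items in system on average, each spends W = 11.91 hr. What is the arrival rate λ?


Little's law: L = λW → λ = L / W
= 16.2 / 11.91
= 1.36 per hour


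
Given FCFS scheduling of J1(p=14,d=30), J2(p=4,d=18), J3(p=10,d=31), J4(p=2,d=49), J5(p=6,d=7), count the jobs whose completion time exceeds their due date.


Completion vs due date:
  J1: C=14, d=30 → on time
  J2: C=18, d=18 → on time
  J3: C=28, d=31 → on time
  J4: C=30, d=49 → on time
  J5: C=36, d=7 → TARDY
Tardy jobs: J5
Count = 1


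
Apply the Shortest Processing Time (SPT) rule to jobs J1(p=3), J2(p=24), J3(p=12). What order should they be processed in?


SPT: sort by shortest processing time
  J1: p=3
  J3: p=12
  J2: p=24
Order: J1 → J3 → J2


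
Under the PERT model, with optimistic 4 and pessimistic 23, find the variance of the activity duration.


σ² = ((p - o) / 6)² = (p - o)² / 36
= (23 - 4)² / 36
= 19² / 36
= 361 / 36
= 10.0278


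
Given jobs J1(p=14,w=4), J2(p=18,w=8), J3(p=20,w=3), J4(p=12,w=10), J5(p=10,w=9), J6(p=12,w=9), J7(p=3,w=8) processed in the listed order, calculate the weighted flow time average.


Completion times:
  J1: C=14, w×C=4×14=56
  J2: C=32, w×C=8×32=256
  J3: C=52, w×C=3×52=156
  J4: C=64, w×C=10×64=640
  J5: C=74, w×C=9×74=666
  J6: C=86, w×C=9×86=774
  J7: C=89, w×C=8×89=712
Sum w×C = 3260
Sum w = 51
Weighted avg = 3260/51
= 63.92


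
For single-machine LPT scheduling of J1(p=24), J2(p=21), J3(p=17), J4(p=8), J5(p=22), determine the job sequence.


LPT: sort by longest processing time first
  J1: p=24
  J5: p=22
  J2: p=21
  J3: p=17
  J4: p=8
Order: J1 → J5 → J2 → J3 → J4


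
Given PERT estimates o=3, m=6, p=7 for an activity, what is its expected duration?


te = (o + 4m + p) / 6
= (3 + 4×6 + 7) / 6
= (3 + 24 + 7) / 6
= 34 / 6
= 5.67


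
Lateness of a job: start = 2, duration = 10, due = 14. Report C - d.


Completion = 2 + 10 = 12
Lateness = C - d = 12 - 14
= -2


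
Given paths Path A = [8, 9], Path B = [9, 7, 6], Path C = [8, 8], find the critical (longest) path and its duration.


Path A: 8 + 9 = 17
Path B: 9 + 7 + 6 = 22
Path C: 8 + 8 = 16
Critical path = longest = max(17, 22, 16)
= 22 (Path B)


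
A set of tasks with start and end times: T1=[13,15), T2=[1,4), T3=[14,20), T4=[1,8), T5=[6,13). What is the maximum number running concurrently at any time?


Check each time point for overlaps:
  t=1: 2 tasks active (T2, T4)
Max concurrent = 2


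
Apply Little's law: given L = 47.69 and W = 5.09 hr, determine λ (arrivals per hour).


Little's law: L = λW → λ = L / W
= 47.69 / 5.09
= 9.37 per hour


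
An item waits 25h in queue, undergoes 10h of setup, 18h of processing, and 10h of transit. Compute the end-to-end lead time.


Lead time = queue + setup + processing + transit
= 25 + 10 + 18 + 10
= 63 hours


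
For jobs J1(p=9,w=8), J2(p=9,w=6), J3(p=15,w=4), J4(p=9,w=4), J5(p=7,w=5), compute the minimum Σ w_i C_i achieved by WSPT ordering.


WSPT order (by p/w): J1 → J5 → J2 → J4 → J3
  J1: C=9, w·C=8×9=72
  J5: C=16, w·C=5×16=80
  J2: C=25, w·C=6×25=150
  J4: C=34, w·C=4×34=136
  J3: C=49, w·C=4×49=196
Σ w·C = 634
= 634


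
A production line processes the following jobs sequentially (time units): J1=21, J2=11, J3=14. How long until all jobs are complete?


Sequential makespan: sum all processing times
= 21 + 11 + 14
= 46 time units


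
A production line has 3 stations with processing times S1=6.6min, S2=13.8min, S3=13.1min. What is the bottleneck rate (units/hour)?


Bottleneck = longest station time
Station times: [6.6, 13.8, 13.1]
Max = 13.8 min
Rate = 60 / 13.8
= 4.35 units/hour (bottleneck: 13.8min)


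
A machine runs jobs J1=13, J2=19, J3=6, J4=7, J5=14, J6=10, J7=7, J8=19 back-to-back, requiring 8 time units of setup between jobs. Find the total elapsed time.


Makespan = Σ processing + (n-1) × setup
= (13 + 19 + 6 + 7 + 14 + 10 + 7 + 19) + (8-1)×8
= 95 + 56
= 151 time units


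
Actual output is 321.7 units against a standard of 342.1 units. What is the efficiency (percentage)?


Efficiency = (actual / standard) × 100
= (321.7 / 342.1) × 100
= 94.0%


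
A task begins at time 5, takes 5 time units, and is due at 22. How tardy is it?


Completion = start + processing = 5 + 5 = 10
Tardiness = max(0, C - d) = max(0, 10 - 22)
= max(0, -12)
= 0


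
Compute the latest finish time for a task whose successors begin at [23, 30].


LF = min of all successor start times
Successors start at: [23, 30]
LF = min(23, 30)
= 23


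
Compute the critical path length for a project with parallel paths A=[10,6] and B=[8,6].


Path A: 10 + 6 = 16
Path B: 8 + 6 = 14
Critical path = longest = max(16, 14)
= 16 (Path A)


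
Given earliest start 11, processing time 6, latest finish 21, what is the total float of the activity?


EF = ES + duration = 11 + 6 = 17
LS = LF - duration = 21 - 6 = 15
Total Float = LF - EF = 21 - 17
(or LS - ES = 15 - 11)
= 4


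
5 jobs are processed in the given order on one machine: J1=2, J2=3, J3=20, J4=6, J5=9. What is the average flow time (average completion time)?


Completion times:
  J1: completes at 2
  J2: completes at 5
  J3: completes at 25
  J4: completes at 31
  J5: completes at 40
Sum = 103
Average = 103/5
= 20.60


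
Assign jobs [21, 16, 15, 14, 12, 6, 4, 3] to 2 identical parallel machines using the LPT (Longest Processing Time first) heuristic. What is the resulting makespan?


Jobs (LPT sorted): [21, 16, 15, 14, 12, 6, 4, 3]
Machines: 2
  J=21 → Machine 1 (load: 0+21=21)
  J=16 → Machine 2 (load: 0+16=16)
  J=15 → Machine 2 (load: 16+15=31)
  J=14 → Machine 1 (load: 21+14=35)
  J=12 → Machine 2 (load: 31+12=43)
  J=6 → Machine 1 (load: 35+6=41)
  J=4 → Machine 1 (load: 41+4=45)
  J=3 → Machine 2 (load: 43+3=46)
Machine loads: [45, 46]
Makespan = max = 46 time units


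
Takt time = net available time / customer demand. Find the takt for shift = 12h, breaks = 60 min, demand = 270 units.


Available = 12×60 - 60 = 660 min
Takt time = 660 / 270
= 2.44 min/unit


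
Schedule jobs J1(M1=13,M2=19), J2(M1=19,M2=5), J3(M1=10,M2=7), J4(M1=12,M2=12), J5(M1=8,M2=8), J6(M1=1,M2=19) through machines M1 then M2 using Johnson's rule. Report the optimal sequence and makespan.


Johnson's rule:
Group 1 (M1≤M2, sort by M1): ['J6', 'J5', 'J4', 'J1']
Group 2 (M1>M2, sort desc M2): ['J3', 'J2']
Sequence: J6 → J5 → J4 → J1 → J3 → J2
Makespan calculation:
  J6: M1 done=1, M2 done=20
  J5: M1 done=9, M2 done=28
  J4: M1 done=21, M2 done=40
  J1: M1 done=34, M2 done=59
  J3: M1 done=44, M2 done=66
  J2: M1 done=63, M2 done=71
= Sequence: J6 → J5 → J4 → J1 → J3 → J2, Makespan: 71


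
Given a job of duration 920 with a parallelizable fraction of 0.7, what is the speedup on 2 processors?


Amdahl's law: T_p = T × ((1-p) + p/N)
= 920 × ((1-0.7) + 0.7/2)
= 920 × (0.30 + 0.3500)
= 920 × 0.6500
= 598.00
Speedup = 920/598.00
= 1.54×


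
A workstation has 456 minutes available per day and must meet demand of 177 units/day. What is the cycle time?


Cycle time = available time / demand
= 456 / 177
= 2.58 min/unit


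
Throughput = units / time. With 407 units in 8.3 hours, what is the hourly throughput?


Throughput = units / time
= 407 / 8.3
= 49.0 units/hour


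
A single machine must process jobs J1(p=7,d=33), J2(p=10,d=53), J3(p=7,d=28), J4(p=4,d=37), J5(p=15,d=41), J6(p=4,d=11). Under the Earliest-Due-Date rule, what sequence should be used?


EDD: sort by earliest due date
  J6: d=11, p=4
  J3: d=28, p=7
  J1: d=33, p=7
  J4: d=37, p=4
  J5: d=41, p=15
  J2: d=53, p=10
Order: J6 → J3 → J1 → J4 → J5 → J2


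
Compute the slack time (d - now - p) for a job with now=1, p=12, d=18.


Slack = due - current_time - processing
= 18 - 1 - 12
= 5


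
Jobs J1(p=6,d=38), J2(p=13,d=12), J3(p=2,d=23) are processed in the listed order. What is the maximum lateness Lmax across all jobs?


Lateness per job (L = C - d):
  J1: C=6, d=38, L=-32
  J2: C=19, d=12, L=7
  J3: C=21, d=23, L=-2
Lmax = max(-32, 7, -2)
= 7


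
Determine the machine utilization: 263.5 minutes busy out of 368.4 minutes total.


Utilization = busy / total × 100
= 263.5 / 368.4 × 100
= 71.5%


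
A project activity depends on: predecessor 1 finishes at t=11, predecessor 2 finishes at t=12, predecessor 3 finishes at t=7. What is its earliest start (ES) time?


ES = max of all predecessor completion times
Predecessors: [11, 12, 7]
ES = max(11, 12, 7)
= 12


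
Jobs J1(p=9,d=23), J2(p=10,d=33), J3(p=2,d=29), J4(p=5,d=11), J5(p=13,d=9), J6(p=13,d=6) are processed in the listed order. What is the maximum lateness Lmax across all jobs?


Lateness per job (L = C - d):
  J1: C=9, d=23, L=-14
  J2: C=19, d=33, L=-14
  J3: C=21, d=29, L=-8
  J4: C=26, d=11, L=15
  J5: C=39, d=9, L=30
  J6: C=52, d=6, L=46
Lmax = max(-14, -14, -8, 15, 30, 46)
= 46


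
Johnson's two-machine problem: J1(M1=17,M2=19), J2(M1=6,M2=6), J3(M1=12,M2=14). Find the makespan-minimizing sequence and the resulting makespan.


Johnson's rule:
Group 1 (M1≤M2, sort by M1): ['J2', 'J3', 'J1']
Group 2 (M1>M2, sort desc M2): []
Sequence: J2 → J3 → J1
Makespan calculation:
  J2: M1 done=6, M2 done=12
  J3: M1 done=18, M2 done=32
  J1: M1 done=35, M2 done=54
= Sequence: J2 → J3 → J1, Makespan: 54


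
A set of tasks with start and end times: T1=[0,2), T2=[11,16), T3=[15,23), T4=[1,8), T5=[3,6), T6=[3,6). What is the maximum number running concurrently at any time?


Check each time point for overlaps:
  t=3: 3 tasks active (T4, T5, T6)
Max concurrent = 3


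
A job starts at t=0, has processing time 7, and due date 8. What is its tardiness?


Completion = start + processing = 0 + 7 = 7
Tardiness = max(0, C - d) = max(0, 7 - 8)
= max(0, -1)
= 0


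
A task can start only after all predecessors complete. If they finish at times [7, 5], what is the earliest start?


ES = max of all predecessor completion times
Predecessors: [7, 5]
ES = max(7, 5)
= 7


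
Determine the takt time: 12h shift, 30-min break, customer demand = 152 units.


Available = 12×60 - 30 = 690 min
Takt time = 690 / 152
= 4.54 min/unit


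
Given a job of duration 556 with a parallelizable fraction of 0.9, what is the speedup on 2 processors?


Amdahl's law: T_p = T × ((1-p) + p/N)
= 556 × ((1-0.9) + 0.9/2)
= 556 × (0.10 + 0.4500)
= 556 × 0.5500
= 305.80
Speedup = 556/305.80
= 1.82×


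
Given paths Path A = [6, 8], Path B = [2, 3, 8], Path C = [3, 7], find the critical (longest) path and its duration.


Path A: 6 + 8 = 14
Path B: 2 + 3 + 8 = 13
Path C: 3 + 7 = 10
Critical path = longest = max(14, 13, 10)
= 14 (Path A)


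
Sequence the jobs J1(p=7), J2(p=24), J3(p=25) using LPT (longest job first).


LPT: sort by longest processing time first
  J3: p=25
  J2: p=24
  J1: p=7
Order: J3 → J2 → J1


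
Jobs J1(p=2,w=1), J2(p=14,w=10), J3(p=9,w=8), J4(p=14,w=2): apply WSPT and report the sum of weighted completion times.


WSPT order (by p/w): J3 → J2 → J1 → J4
  J3: C=9, w·C=8×9=72
  J2: C=23, w·C=10×23=230
  J1: C=25, w·C=1×25=25
  J4: C=39, w·C=2×39=78
Σ w·C = 405
= 405


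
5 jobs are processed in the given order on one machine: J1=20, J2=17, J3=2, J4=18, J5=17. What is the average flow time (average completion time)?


Completion times:
  J1: completes at 20
  J2: completes at 37
  J3: completes at 39
  J4: completes at 57
  J5: completes at 74
Sum = 227
Average = 227/5
= 45.40


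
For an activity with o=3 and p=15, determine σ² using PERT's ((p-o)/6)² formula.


σ² = ((p - o) / 6)² = (p - o)² / 36
= (15 - 3)² / 36
= 12² / 36
= 144 / 36
= 4.0000


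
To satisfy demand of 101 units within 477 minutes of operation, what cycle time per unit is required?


Cycle time = available time / demand
= 477 / 101
= 4.72 min/unit


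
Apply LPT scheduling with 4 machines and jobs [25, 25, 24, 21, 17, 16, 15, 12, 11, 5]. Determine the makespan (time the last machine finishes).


Jobs (LPT sorted): [25, 25, 24, 21, 17, 16, 15, 12, 11, 5]
Machines: 4
  J=25 → Machine 1 (load: 0+25=25)
  J=25 → Machine 2 (load: 0+25=25)
  J=24 → Machine 3 (load: 0+24=24)
  J=21 → Machine 4 (load: 0+21=21)
  J=17 → Machine 4 (load: 21+17=38)
  J=16 → Machine 3 (load: 24+16=40)
  J=15 → Machine 1 (load: 25+15=40)
  J=12 → Machine 2 (load: 25+12=37)
  J=11 → Machine 2 (load: 37+11=48)
  J=5 → Machine 4 (load: 38+5=43)
Machine loads: [40, 48, 40, 43]
Makespan = max = 48 time units


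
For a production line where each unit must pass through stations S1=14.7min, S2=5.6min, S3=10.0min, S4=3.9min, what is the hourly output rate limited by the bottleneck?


Bottleneck = longest station time
Station times: [14.7, 5.6, 10.0, 3.9]
Max = 14.7 min
Rate = 60 / 14.7
= 4.08 units/hour (bottleneck: 14.7min)


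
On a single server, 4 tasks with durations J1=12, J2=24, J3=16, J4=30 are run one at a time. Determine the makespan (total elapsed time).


Sequential makespan: sum all processing times
= 12 + 24 + 16 + 30
= 82 time units


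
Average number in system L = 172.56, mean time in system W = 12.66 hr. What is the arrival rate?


Little's law: L = λW → λ = L / W
= 172.56 / 12.66
= 13.63 per hour


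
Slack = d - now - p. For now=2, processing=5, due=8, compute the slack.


Slack = due - current_time - processing
= 8 - 2 - 5
= 1


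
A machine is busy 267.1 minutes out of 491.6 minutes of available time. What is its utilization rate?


Utilization = busy / total × 100
= 267.1 / 491.6 × 100
= 54.3%


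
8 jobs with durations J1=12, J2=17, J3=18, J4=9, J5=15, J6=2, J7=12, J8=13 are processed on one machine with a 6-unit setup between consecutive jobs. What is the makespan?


Makespan = Σ processing + (n-1) × setup
= (12 + 17 + 18 + 9 + 15 + 2 + 12 + 13) + (8-1)×6
= 98 + 42
= 140 time units


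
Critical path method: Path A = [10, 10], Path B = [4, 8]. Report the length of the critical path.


Path A: 10 + 10 = 20
Path B: 4 + 8 = 12
Critical path = longest = max(20, 12)
= 20 (Path A)


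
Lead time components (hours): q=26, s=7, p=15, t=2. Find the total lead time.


Lead time = queue + setup + processing + transit
= 26 + 7 + 15 + 2
= 50 hours


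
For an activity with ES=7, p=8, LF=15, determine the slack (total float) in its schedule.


EF = ES + duration = 7 + 8 = 15
LS = LF - duration = 15 - 8 = 7
Total Float = LF - EF = 15 - 15
(or LS - ES = 7 - 7)
= 0


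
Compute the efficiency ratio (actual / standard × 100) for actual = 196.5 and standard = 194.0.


Efficiency = (actual / standard) × 100
= (196.5 / 194.0) × 100
= 101.3%


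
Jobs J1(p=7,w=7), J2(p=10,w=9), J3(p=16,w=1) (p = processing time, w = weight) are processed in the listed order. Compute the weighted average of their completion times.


Completion times:
  J1: C=7, w×C=7×7=49
  J2: C=17, w×C=9×17=153
  J3: C=33, w×C=1×33=33
Sum w×C = 235
Sum w = 17
Weighted avg = 235/17
= 13.82


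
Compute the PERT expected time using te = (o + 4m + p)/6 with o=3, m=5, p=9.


te = (o + 4m + p) / 6
= (3 + 4×5 + 9) / 6
= (3 + 20 + 9) / 6
= 32 / 6
= 5.33


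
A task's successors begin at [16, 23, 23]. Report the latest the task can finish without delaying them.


LF = min of all successor start times
Successors start at: [16, 23, 23]
LF = min(16, 23, 23)
= 16


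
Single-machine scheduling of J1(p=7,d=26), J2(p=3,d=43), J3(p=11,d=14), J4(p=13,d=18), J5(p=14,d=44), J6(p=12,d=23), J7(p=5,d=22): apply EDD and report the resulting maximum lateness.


EDD order: J3 → J4 → J7 → J6 → J1 → J2 → J5
Completion and lateness:
  J3: C=11, d=14, L=11-14=-3
  J4: C=24, d=18, L=24-18=6
  J7: C=29, d=22, L=29-22=7
  J6: C=41, d=23, L=41-23=18
  J1: C=48, d=26, L=48-26=22
  J2: C=51, d=43, L=51-43=8
  J5: C=65, d=44, L=65-44=21
Lmax = max(-3, 6, 7, 18, 22, 8, 21)
= 22


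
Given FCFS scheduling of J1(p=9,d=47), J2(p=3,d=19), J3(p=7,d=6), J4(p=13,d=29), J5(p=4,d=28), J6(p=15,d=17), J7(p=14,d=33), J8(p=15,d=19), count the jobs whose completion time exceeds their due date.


Completion vs due date:
  J1: C=9, d=47 → on time
  J2: C=12, d=19 → on time
  J3: C=19, d=6 → TARDY
  J4: C=32, d=29 → TARDY
  J5: C=36, d=28 → TARDY
  J6: C=51, d=17 → TARDY
  J7: C=65, d=33 → TARDY
  J8: C=80, d=19 → TARDY
Tardy jobs: J3, J4, J5, J6, J7, J8
Count = 6


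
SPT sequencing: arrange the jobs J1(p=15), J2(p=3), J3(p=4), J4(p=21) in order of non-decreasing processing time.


SPT: sort by shortest processing time
  J2: p=3
  J3: p=4
  J1: p=15
  J4: p=21
Order: J2 → J3 → J1 → J4


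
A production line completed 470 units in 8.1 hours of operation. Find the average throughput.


Throughput = units / time
= 470 / 8.1
= 58.0 units/hour


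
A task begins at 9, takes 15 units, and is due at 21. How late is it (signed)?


Completion = 9 + 15 = 24
Lateness = C - d = 24 - 21
= 3


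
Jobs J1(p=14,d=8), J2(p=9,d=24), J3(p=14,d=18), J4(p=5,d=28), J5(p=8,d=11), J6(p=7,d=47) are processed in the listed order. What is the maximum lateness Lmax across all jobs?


Lateness per job (L = C - d):
  J1: C=14, d=8, L=6
  J2: C=23, d=24, L=-1
  J3: C=37, d=18, L=19
  J4: C=42, d=28, L=14
  J5: C=50, d=11, L=39
  J6: C=57, d=47, L=10
Lmax = max(6, -1, 19, 14, 39, 10)
= 39


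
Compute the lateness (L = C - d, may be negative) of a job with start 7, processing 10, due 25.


Completion = 7 + 10 = 17
Lateness = C - d = 17 - 25
= -8


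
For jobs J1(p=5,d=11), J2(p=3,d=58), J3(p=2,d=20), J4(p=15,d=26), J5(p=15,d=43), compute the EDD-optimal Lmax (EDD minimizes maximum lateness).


EDD order: J1 → J3 → J4 → J5 → J2
Completion and lateness:
  J1: C=5, d=11, L=5-11=-6
  J3: C=7, d=20, L=7-20=-13
  J4: C=22, d=26, L=22-26=-4
  J5: C=37, d=43, L=37-43=-6
  J2: C=40, d=58, L=40-58=-18
Lmax = max(-6, -13, -4, -6, -18)
= -4


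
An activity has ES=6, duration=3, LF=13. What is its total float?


EF = ES + duration = 6 + 3 = 9
LS = LF - duration = 13 - 3 = 10
Total Float = LF - EF = 13 - 9
(or LS - ES = 10 - 6)
= 4


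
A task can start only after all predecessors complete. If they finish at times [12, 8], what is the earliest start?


ES = max of all predecessor completion times
Predecessors: [12, 8]
ES = max(12, 8)
= 12


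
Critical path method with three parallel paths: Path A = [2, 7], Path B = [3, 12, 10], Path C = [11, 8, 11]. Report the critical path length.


Path A: 2 + 7 = 9
Path B: 3 + 12 + 10 = 25
Path C: 11 + 8 + 11 = 30
Critical path = longest = max(9, 25, 30)
= 30 (Path C)


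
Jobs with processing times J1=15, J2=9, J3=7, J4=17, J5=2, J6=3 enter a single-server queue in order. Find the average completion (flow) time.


Completion times:
  J1: completes at 15
  J2: completes at 24
  J3: completes at 31
  J4: completes at 48
  J5: completes at 50
  J6: completes at 53
Sum = 221
Average = 221/6
= 36.83


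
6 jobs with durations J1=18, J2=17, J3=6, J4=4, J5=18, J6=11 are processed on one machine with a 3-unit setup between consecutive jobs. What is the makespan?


Makespan = Σ processing + (n-1) × setup
= (18 + 17 + 6 + 4 + 18 + 11) + (6-1)×3
= 74 + 15
= 89 time units


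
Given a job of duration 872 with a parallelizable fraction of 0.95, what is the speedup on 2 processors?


Amdahl's law: T_p = T × ((1-p) + p/N)
= 872 × ((1-0.95) + 0.95/2)
= 872 × (0.05 + 0.4750)
= 872 × 0.5250
= 457.80
Speedup = 872/457.80
= 1.90×


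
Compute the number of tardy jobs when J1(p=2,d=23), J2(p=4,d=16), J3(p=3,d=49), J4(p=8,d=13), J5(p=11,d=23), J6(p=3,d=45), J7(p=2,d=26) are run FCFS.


Completion vs due date:
  J1: C=2, d=23 → on time
  J2: C=6, d=16 → on time
  J3: C=9, d=49 → on time
  J4: C=17, d=13 → TARDY
  J5: C=28, d=23 → TARDY
  J6: C=31, d=45 → on time
  J7: C=33, d=26 → TARDY
Tardy jobs: J4, J5, J7
Count = 3


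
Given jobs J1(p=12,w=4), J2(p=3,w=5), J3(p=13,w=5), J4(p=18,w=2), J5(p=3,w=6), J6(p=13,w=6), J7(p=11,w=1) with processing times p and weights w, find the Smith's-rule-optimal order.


WSPT (Smith's rule): sort by p/w ascending
  J5: p/w = 3/6 = 0.500
  J2: p/w = 3/5 = 0.600
  J6: p/w = 13/6 = 2.167
  J3: p/w = 13/5 = 2.600
  J1: p/w = 12/4 = 3.000
  J4: p/w = 18/2 = 9.000
  J7: p/w = 11/1 = 11.000
Order: J5 → J2 → J6 → J3 → J1 → J4 → J7


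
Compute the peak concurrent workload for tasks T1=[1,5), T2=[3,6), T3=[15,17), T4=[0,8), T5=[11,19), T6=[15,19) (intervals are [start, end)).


Check each time point for overlaps:
  t=3: 3 tasks active (T1, T2, T4)
Max concurrent = 3


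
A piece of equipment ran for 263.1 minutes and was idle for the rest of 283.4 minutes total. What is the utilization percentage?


Utilization = busy / total × 100
= 263.1 / 283.4 × 100
= 92.8%


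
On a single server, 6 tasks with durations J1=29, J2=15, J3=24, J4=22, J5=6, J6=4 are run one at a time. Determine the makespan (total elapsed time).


Sequential makespan: sum all processing times
= 29 + 15 + 24 + 22 + 6 + 4
= 100 time units


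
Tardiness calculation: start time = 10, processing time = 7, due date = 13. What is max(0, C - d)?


Completion = start + processing = 10 + 7 = 17
Tardiness = max(0, C - d) = max(0, 17 - 13)
= max(0, 4)
= 4


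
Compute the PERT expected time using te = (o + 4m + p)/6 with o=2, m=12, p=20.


te = (o + 4m + p) / 6
= (2 + 4×12 + 20) / 6
= (2 + 48 + 20) / 6
= 70 / 6
= 11.67


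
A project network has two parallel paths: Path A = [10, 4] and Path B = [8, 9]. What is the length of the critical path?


Path A: 10 + 4 = 14
Path B: 8 + 9 = 17
Critical path = longest = max(14, 17)
= 17 (Path B)


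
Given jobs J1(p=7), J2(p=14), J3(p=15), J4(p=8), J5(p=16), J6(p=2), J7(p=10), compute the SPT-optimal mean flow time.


SPT order: J6 → J1 → J4 → J7 → J2 → J3 → J5
Completion times:
  J6: C=2
  J1: C=9
  J4: C=17
  J7: C=27
  J2: C=41
  J3: C=56
  J5: C=72
Sum = 224, n = 7
Mean flow = 224/7
= 32.00


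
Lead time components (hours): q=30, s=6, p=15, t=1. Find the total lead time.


Lead time = queue + setup + processing + transit
= 30 + 6 + 15 + 1
= 52 hours


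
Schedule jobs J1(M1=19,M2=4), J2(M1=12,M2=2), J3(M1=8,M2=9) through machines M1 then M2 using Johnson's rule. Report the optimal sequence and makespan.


Johnson's rule:
Group 1 (M1≤M2, sort by M1): ['J3']
Group 2 (M1>M2, sort desc M2): ['J1', 'J2']
Sequence: J3 → J1 → J2
Makespan calculation:
  J3: M1 done=8, M2 done=17
  J1: M1 done=27, M2 done=31
  J2: M1 done=39, M2 done=41
= Sequence: J3 → J1 → J2, Makespan: 41


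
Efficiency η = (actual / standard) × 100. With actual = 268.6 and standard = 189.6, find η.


Efficiency = (actual / standard) × 100
= (268.6 / 189.6) × 100
= 141.7%


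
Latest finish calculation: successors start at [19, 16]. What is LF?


LF = min of all successor start times
Successors start at: [19, 16]
LF = min(19, 16)
= 16


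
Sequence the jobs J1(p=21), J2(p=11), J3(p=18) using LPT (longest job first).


LPT: sort by longest processing time first
  J1: p=21
  J3: p=18
  J2: p=11
Order: J1 → J3 → J2


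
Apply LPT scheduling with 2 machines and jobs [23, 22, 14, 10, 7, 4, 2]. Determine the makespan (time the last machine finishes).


Jobs (LPT sorted): [23, 22, 14, 10, 7, 4, 2]
Machines: 2
  J=23 → Machine 1 (load: 0+23=23)
  J=22 → Machine 2 (load: 0+22=22)
  J=14 → Machine 2 (load: 22+14=36)
  J=10 → Machine 1 (load: 23+10=33)
  J=7 → Machine 1 (load: 33+7=40)
  J=4 → Machine 2 (load: 36+4=40)
  J=2 → Machine 1 (load: 40+2=42)
Machine loads: [42, 40]
Makespan = max = 42 time units


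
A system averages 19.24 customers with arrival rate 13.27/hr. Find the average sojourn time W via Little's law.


Little's law: L = λW → W = L / λ
= 19.24 / 13.27
= 1.45 hours


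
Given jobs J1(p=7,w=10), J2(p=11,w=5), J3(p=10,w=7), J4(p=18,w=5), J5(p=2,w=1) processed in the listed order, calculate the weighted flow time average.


Completion times:
  J1: C=7, w×C=10×7=70
  J2: C=18, w×C=5×18=90
  J3: C=28, w×C=7×28=196
  J4: C=46, w×C=5×46=230
  J5: C=48, w×C=1×48=48
Sum w×C = 634
Sum w = 28
Weighted avg = 634/28
= 22.64


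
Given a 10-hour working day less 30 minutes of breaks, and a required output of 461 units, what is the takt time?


Available = 10×60 - 30 = 570 min
Takt time = 570 / 461
= 1.24 min/unit


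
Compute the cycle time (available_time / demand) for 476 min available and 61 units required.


Cycle time = available time / demand
= 476 / 61
= 7.80 min/unit


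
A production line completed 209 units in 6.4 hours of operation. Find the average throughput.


Throughput = units / time
= 209 / 6.4
= 32.7 units/hour


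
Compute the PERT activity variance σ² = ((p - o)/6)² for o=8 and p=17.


σ² = ((p - o) / 6)² = (p - o)² / 36
= (17 - 8)² / 36
= 9² / 36
= 81 / 36
= 2.2500


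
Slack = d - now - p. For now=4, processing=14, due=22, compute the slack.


Slack = due - current_time - processing
= 22 - 4 - 14
= 4


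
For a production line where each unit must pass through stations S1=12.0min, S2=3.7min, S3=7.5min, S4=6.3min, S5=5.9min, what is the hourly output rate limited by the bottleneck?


Bottleneck = longest station time
Station times: [12.0, 3.7, 7.5, 6.3, 5.9]
Max = 12.0 min
Rate = 60 / 12.0
= 5.00 units/hour (bottleneck: 12.0min)


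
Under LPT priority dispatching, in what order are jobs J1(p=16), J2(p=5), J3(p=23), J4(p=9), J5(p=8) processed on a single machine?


LPT: sort by longest processing time first
  J3: p=23
  J1: p=16
  J4: p=9
  J5: p=8
  J2: p=5
Order: J3 → J1 → J4 → J5 → J2


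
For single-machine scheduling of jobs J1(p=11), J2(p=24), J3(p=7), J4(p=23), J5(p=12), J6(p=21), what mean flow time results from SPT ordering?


SPT order: J3 → J1 → J5 → J6 → J4 → J2
Completion times:
  J3: C=7
  J1: C=18
  J5: C=30
  J6: C=51
  J4: C=74
  J2: C=98
Sum = 278, n = 6
Mean flow = 278/6
= 46.33


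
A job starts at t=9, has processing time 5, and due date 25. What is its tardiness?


Completion = start + processing = 9 + 5 = 14
Tardiness = max(0, C - d) = max(0, 14 - 25)
= max(0, -11)
= 0


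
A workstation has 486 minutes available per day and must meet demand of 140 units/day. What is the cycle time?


Cycle time = available time / demand
= 486 / 140
= 3.47 min/unit


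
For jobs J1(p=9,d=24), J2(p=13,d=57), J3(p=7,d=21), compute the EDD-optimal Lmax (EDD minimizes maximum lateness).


EDD order: J3 → J1 → J2
Completion and lateness:
  J3: C=7, d=21, L=7-21=-14
  J1: C=16, d=24, L=16-24=-8
  J2: C=29, d=57, L=29-57=-28
Lmax = max(-14, -8, -28)
= -8


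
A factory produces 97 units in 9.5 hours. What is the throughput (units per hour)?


Throughput = units / time
= 97 / 9.5
= 10.2 units/hour


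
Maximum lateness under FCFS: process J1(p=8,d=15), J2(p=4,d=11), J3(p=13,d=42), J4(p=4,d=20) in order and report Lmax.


Lateness per job (L = C - d):
  J1: C=8, d=15, L=-7
  J2: C=12, d=11, L=1
  J3: C=25, d=42, L=-17
  J4: C=29, d=20, L=9
Lmax = max(-7, 1, -17, 9)
= 9


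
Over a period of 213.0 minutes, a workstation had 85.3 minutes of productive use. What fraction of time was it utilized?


Utilization = busy / total × 100
= 85.3 / 213.0 × 100
= 40.0%


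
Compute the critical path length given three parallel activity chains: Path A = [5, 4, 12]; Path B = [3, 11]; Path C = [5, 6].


Path A: 5 + 4 + 12 = 21
Path B: 3 + 11 = 14
Path C: 5 + 6 = 11
Critical path = longest = max(21, 14, 11)
= 21 (Path A)


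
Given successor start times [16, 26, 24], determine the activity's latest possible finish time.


LF = min of all successor start times
Successors start at: [16, 26, 24]
LF = min(16, 26, 24)
= 16


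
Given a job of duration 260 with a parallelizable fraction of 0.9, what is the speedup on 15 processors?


Amdahl's law: T_p = T × ((1-p) + p/N)
= 260 × ((1-0.9) + 0.9/15)
= 260 × (0.10 + 0.0600)
= 260 × 0.1600
= 41.60
Speedup = 260/41.60
= 6.25×


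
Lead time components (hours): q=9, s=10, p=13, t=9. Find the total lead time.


Lead time = queue + setup + processing + transit
= 9 + 10 + 13 + 9
= 41 hours


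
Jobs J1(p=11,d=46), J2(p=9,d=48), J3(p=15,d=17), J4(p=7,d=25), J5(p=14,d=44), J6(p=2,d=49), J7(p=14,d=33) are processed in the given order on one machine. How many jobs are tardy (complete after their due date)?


Completion vs due date:
  J1: C=11, d=46 → on time
  J2: C=20, d=48 → on time
  J3: C=35, d=17 → TARDY
  J4: C=42, d=25 → TARDY
  J5: C=56, d=44 → TARDY
  J6: C=58, d=49 → TARDY
  J7: C=72, d=33 → TARDY
Tardy jobs: J3, J4, J5, J6, J7
Count = 5


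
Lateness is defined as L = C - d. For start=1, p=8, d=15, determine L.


Completion = 1 + 8 = 9
Lateness = C - d = 9 - 15
= -6


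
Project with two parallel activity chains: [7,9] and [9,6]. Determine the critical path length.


Path A: 7 + 9 = 16
Path B: 9 + 6 = 15
Critical path = longest = max(16, 15)
= 16 (Path A)


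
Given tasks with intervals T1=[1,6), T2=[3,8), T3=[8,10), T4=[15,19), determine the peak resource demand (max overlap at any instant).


Check each time point for overlaps:
  t=3: 2 tasks active (T1, T2)
Max concurrent = 2


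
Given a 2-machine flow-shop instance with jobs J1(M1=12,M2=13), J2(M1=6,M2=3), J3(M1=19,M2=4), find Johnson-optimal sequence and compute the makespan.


Johnson's rule:
Group 1 (M1≤M2, sort by M1): ['J1']
Group 2 (M1>M2, sort desc M2): ['J3', 'J2']
Sequence: J1 → J3 → J2
Makespan calculation:
  J1: M1 done=12, M2 done=25
  J3: M1 done=31, M2 done=35
  J2: M1 done=37, M2 done=40
= Sequence: J1 → J3 → J2, Makespan: 40


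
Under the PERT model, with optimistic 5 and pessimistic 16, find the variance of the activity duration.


σ² = ((p - o) / 6)² = (p - o)² / 36
= (16 - 5)² / 36
= 11² / 36
= 121 / 36
= 3.3611


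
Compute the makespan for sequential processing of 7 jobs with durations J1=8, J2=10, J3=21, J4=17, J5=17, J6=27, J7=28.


Sequential makespan: sum all processing times
= 8 + 10 + 21 + 17 + 17 + 27 + 28
= 128 time units


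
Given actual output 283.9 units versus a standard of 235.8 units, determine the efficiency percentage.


Efficiency = (actual / standard) × 100
= (283.9 / 235.8) × 100
= 120.4%


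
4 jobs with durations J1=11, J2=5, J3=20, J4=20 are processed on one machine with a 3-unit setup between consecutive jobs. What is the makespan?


Makespan = Σ processing + (n-1) × setup
= (11 + 5 + 20 + 20) + (4-1)×3
= 56 + 9
= 65 time units


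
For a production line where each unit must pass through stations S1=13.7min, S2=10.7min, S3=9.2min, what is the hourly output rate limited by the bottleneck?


Bottleneck = longest station time
Station times: [13.7, 10.7, 9.2]
Max = 13.7 min
Rate = 60 / 13.7
= 4.38 units/hour (bottleneck: 13.7min)


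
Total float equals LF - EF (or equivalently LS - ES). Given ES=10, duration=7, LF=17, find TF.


EF = ES + duration = 10 + 7 = 17
LS = LF - duration = 17 - 7 = 10
Total Float = LF - EF = 17 - 17
(or LS - ES = 10 - 10)
= 0


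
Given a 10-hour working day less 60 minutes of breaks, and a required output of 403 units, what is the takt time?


Available = 10×60 - 60 = 540 min
Takt time = 540 / 403
= 1.34 min/unit


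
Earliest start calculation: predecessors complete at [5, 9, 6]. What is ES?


ES = max of all predecessor completion times
Predecessors: [5, 9, 6]
ES = max(5, 9, 6)
= 9


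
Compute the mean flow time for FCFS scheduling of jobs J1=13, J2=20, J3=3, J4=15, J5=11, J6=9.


Completion times:
  J1: completes at 13
  J2: completes at 33
  J3: completes at 36
  J4: completes at 51
  J5: completes at 62
  J6: completes at 71
Sum = 266
Average = 266/6
= 44.33


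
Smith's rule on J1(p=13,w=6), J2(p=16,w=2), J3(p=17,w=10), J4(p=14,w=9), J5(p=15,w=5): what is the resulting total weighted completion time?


WSPT order (by p/w): J4 → J3 → J1 → J5 → J2
  J4: C=14, w·C=9×14=126
  J3: C=31, w·C=10×31=310
  J1: C=44, w·C=6×44=264
  J5: C=59, w·C=5×59=295
  J2: C=75, w·C=2×75=150
Σ w·C = 1145
= 1145


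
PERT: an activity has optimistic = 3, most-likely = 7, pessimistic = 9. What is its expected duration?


te = (o + 4m + p) / 6
= (3 + 4×7 + 9) / 6
= (3 + 28 + 9) / 6
= 40 / 6
= 6.67


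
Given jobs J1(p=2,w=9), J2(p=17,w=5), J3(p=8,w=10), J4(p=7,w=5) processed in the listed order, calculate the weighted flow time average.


Completion times:
  J1: C=2, w×C=9×2=18
  J2: C=19, w×C=5×19=95
  J3: C=27, w×C=10×27=270
  J4: C=34, w×C=5×34=170
Sum w×C = 553
Sum w = 29
Weighted avg = 553/29
= 19.07


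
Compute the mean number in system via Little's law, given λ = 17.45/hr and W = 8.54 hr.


Little's law: L = λ × W
= 17.45 × 8.54
= 149.02


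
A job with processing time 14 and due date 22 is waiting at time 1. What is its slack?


Slack = due - current_time - processing
= 22 - 1 - 14
= 7


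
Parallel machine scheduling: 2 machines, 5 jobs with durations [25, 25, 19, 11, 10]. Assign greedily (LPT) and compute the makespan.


Jobs (LPT sorted): [25, 25, 19, 11, 10]
Machines: 2
  J=25 → Machine 1 (load: 0+25=25)
  J=25 → Machine 2 (load: 0+25=25)
  J=19 → Machine 1 (load: 25+19=44)
  J=11 → Machine 2 (load: 25+11=36)
  J=10 → Machine 2 (load: 36+10=46)
Machine loads: [44, 46]
Makespan = max = 46 time units


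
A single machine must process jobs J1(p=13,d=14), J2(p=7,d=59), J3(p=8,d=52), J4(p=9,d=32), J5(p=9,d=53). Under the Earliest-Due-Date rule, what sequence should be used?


EDD: sort by earliest due date
  J1: d=14, p=13
  J4: d=32, p=9
  J3: d=52, p=8
  J5: d=53, p=9
  J2: d=59, p=7
Order: J1 → J4 → J3 → J5 → J2


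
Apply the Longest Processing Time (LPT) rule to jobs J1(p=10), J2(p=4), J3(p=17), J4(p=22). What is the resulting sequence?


LPT: sort by longest processing time first
  J4: p=22
  J3: p=17
  J1: p=10
  J2: p=4
Order: J4 → J3 → J1 → J2


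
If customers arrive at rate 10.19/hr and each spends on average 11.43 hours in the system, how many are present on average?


Little's law: L = λ × W
= 10.19 × 11.43
= 116.47


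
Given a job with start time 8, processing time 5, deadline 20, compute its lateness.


Completion = 8 + 5 = 13
Lateness = C - d = 13 - 20
= -7


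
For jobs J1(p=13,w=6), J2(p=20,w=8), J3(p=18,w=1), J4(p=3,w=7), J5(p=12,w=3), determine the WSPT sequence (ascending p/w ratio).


WSPT (Smith's rule): sort by p/w ascending
  J4: p/w = 3/7 = 0.429
  J1: p/w = 13/6 = 2.167
  J2: p/w = 20/8 = 2.500
  J5: p/w = 12/3 = 4.000
  J3: p/w = 18/1 = 18.000
Order: J4 → J1 → J2 → J5 → J3


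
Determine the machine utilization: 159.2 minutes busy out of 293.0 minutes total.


Utilization = busy / total × 100
= 159.2 / 293.0 × 100
= 54.3%


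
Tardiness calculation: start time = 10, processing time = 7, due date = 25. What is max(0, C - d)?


Completion = start + processing = 10 + 7 = 17
Tardiness = max(0, C - d) = max(0, 17 - 25)
= max(0, -8)
= 0
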